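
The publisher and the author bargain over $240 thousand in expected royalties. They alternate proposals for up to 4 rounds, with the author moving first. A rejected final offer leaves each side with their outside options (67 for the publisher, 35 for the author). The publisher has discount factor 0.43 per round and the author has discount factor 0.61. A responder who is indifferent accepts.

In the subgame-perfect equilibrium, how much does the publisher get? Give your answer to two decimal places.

Round 4 (the publisher proposes): the author gets 35 if talks fail, so the publisher offers 35 and keeps 205.
Round 3 (the author proposes): the publisher can get 205 next round, worth 0.43 × 205 = 88.15 now. The author offers 88.15 and keeps 240 − 88.15 = 151.85.
Round 2 (the publisher proposes): the author can get 151.85 next round, worth 0.61 × 151.85 = 92.6285 now; the publisher offers that and keeps 147.3715.
Round 1 (the author proposes): the publisher can get 147.3715 next round, worth 0.43 × 147.3715 = 63.369745 now. The author offers 63.369745 and keeps 240 − 63.369745 = 176.630255.

63.37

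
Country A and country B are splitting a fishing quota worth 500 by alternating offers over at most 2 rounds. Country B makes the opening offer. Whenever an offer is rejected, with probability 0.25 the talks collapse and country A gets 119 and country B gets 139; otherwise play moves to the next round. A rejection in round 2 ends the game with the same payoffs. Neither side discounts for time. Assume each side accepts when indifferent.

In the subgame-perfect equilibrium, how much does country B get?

Round 2 (country A proposes): country B gets 139 if talks fail, so country A offers 139 and keeps 361.
Round 1 (country B proposes): rejecting gives country A an expected 0.75 × 361 + 0.25 × 119 = 300.5, so country B offers 300.5, keeping 199.5.

199.5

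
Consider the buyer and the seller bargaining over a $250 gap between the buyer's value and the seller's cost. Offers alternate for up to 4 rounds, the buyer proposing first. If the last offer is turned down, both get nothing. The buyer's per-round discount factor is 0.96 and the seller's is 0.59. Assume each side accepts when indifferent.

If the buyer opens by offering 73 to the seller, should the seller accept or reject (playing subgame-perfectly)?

Round 4 (the seller proposes): the buyer will accept anything ≥ 0, so the seller offers 0 and keeps 250.
Round 3 (the buyer proposes): the seller can get 250 next round, worth 0.59 × 250 = 147.5 now; the buyer offers that and keeps 102.5.
Round 2 (the seller proposes): the buyer can get 102.5 next round, worth 0.96 × 102.5 = 98.4 now; the seller offers that and keeps 151.6.
So by rejecting in round 1, the seller gets 151.6 next round, worth 0.59 × 151.6 = 89.444 now.
Offer 73 < 89.444, so the seller rejects.

Reject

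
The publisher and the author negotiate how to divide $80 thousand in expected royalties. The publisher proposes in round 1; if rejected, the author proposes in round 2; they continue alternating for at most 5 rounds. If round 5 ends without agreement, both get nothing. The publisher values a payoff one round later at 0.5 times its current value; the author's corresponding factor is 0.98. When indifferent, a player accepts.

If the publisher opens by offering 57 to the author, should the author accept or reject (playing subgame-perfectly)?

Work out the author's continuation value if the offer is rejected.
Round 5 (the publisher proposes): rejection yields 0 for the author; the publisher offers 0 and keeps 80.
Round 4 (the author proposes): the publisher can get 80 next round, worth 0.5 × 80 = 40 now; the author offers that and keeps 40.
Round 3 (the publisher proposes): the author can get 40 next round, worth 0.98 × 40 = 39.2 now. The publisher offers 39.2 and keeps 80 − 39.2 = 40.8.
Round 2 (the author proposes): the publisher can get 40.8 next round, worth 0.5 × 40.8 = 20.4 now; the author offers that and keeps 59.6.
So by rejecting in round 1, the author gets 59.6 next round, worth 0.98 × 59.6 = 58.408 now.
Offer 57 < 58.408, so the author rejects.

Reject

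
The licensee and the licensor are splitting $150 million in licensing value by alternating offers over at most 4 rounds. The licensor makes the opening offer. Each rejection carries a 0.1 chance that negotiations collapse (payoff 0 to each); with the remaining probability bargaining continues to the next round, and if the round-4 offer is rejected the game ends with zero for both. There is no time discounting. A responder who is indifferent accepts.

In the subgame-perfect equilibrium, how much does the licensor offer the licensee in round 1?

122.85

Round 4 (the licensee proposes): the licensor will accept anything ≥ 0, so the licensee offers 0 and keeps 150.
Round 3 (the licensor proposes): rejecting gives the licensee an expected 0.9 × 150 = 135. The licensor offers 135 and keeps 150 − 135 = 15.
Round 2 (the licensee proposes): rejecting gives the licensor an expected 0.9 × 15 = 13.5; the licensee offers that and keeps 136.5.
Round 1 (the licensor proposes): rejecting gives the licensee an expected 0.9 × 136.5 = 122.85, so the licensor offers 122.85, keeping 27.15.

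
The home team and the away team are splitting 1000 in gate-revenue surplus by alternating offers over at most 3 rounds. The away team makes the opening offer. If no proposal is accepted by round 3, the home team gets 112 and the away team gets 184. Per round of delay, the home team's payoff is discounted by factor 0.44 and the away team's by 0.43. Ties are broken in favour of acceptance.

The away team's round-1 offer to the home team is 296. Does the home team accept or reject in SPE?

Round 3 (the away team proposes): the home team gets 112 if talks fail, so the away team offers 112 and keeps 888.
Round 2 (the home team proposes): the away team can get 888 next round, worth 0.43 × 888 = 381.84 now; the home team offers that and keeps 618.16.
So by rejecting in round 1, the home team gets 618.16 next round, worth 0.44 × 618.16 = 271.9904 now.
Offer 296 ≥ 271.9904, so the home team accepts.

Accept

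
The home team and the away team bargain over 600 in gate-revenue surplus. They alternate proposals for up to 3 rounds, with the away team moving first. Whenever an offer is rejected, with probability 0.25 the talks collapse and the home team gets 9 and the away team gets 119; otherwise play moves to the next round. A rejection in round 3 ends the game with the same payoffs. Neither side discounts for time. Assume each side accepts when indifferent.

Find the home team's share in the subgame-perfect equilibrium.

97.5

By backward induction:
Round 3 (the away team proposes): the home team gets 9 if talks fail, so the away team offers 9 and keeps 591.
Round 2 (the home team proposes): rejecting gives the away team an expected 0.75 × 591 + 0.25 × 119 = 473, so the home team offers 473, keeping 127.
Round 1 (the away team proposes): rejecting gives the home team an expected 0.75 × 127 + 0.25 × 9 = 97.5; the away team offers that and keeps 502.5.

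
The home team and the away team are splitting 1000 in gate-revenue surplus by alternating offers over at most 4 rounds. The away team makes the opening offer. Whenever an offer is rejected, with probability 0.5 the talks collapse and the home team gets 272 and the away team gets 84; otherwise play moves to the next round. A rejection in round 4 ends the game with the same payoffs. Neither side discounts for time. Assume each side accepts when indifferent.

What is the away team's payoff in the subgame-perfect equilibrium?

Round 4 (the home team proposes): the away team gets 84 if talks fail, so the home team offers 84 and keeps 916.
Round 3 (the away team proposes): rejecting gives the home team an expected 0.5 × 916 + 0.5 × 272 = 594, so the away team offers 594, keeping 406.
Round 2 (the home team proposes): rejecting gives the away team an expected 0.5 × 406 + 0.5 × 84 = 245. The home team offers 245 and keeps 1000 − 245 = 755.
Round 1 (the away team proposes): rejecting gives the home team an expected 0.5 × 755 + 0.5 × 272 = 513.5; the away team offers that and keeps 486.5.

486.5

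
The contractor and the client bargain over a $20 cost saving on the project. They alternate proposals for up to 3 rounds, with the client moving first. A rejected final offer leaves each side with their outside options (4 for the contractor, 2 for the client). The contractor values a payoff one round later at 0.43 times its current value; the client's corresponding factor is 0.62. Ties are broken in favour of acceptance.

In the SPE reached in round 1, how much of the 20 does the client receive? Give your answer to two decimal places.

Round 3 (the client proposes): the contractor gets 4 if talks fail, so the client offers 4 and keeps 16.
Round 2 (the contractor proposes): the client can get 16 next round, worth 0.62 × 16 = 9.92 now; the contractor offers that and keeps 10.08.
Round 1 (the client proposes): the contractor can get 10.08 next round, worth 0.43 × 10.08 = 4.3344 now. The client offers 4.3344 and keeps 20 − 4.3344 = 15.6656.

15.67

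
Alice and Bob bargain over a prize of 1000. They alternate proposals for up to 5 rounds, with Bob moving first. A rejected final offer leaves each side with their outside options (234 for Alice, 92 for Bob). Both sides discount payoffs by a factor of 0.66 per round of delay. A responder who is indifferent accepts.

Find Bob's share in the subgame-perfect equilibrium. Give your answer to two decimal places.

633.45

Round 5 (Bob proposes): Alice gets 234 if talks fail, so Bob offers 234 and keeps 766.
Round 4 (Alice proposes): Bob can get 766 next round, worth 0.66 × 766 = 505.56 now. Alice offers 505.56 and keeps 1000 − 505.56 = 494.44.
Round 3 (Bob proposes): Alice can get 494.44 next round, worth 0.66 × 494.44 = 326.3304 now, so Bob offers 326.3304, keeping 673.6696.
Round 2 (Alice proposes): Bob can get 673.6696 next round, worth 0.66 × 673.6696 = 444.621936 now; Alice offers that and keeps 555.378064.
Round 1 (Bob proposes): Alice can get 555.378064 next round, worth 0.66 × 555.378064 = 366.54952224 now. Bob offers 366.54952224 and keeps 1000 − 366.54952224 = 633.45047776.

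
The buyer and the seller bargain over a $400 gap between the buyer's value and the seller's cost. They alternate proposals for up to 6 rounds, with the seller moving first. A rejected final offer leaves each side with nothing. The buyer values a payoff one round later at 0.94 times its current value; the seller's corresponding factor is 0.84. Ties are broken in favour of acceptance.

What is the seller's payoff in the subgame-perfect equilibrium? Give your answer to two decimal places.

57.91

Round 6 (the buyer proposes): the seller will accept anything ≥ 0, so the buyer offers 0 and keeps 400.
Round 5 (the seller proposes): the buyer can get 400 next round, worth 0.94 × 400 = 376 now, so the seller offers 376, keeping 24.
Round 4 (the buyer proposes): the seller can get 24 next round, worth 0.84 × 24 = 20.16 now, so the buyer offers 20.16, keeping 379.84.
Round 3 (the seller proposes): the buyer can get 379.84 next round, worth 0.94 × 379.84 = 357.0496 now; the seller offers that and keeps 42.9504.
Round 2 (the buyer proposes): the seller can get 42.9504 next round, worth 0.84 × 42.9504 = 36.078336 now; the buyer offers that and keeps 363.921664.
Round 1 (the seller proposes): the buyer can get 363.921664 next round, worth 0.94 × 363.921664 = 342.08636416 now; the seller offers that and keeps 57.91363584.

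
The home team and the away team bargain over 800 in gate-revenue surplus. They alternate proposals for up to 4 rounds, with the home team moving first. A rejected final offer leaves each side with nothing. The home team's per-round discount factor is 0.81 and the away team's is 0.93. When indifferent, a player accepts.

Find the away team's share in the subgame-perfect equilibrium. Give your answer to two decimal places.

701.82

Round 4 (the away team proposes): the home team will accept anything ≥ 0, so the away team offers 0 and keeps 800.
Round 3 (the home team proposes): the away team can get 800 next round, worth 0.93 × 800 = 744 now. The home team offers 744 and keeps 800 − 744 = 56.
Round 2 (the away team proposes): the home team can get 56 next round, worth 0.81 × 56 = 45.36 now. The away team offers 45.36 and keeps 800 − 45.36 = 754.64.
Round 1 (the home team proposes): the away team can get 754.64 next round, worth 0.93 × 754.64 = 701.8152 now. The home team offers 701.8152 and keeps 800 − 701.8152 = 98.1848.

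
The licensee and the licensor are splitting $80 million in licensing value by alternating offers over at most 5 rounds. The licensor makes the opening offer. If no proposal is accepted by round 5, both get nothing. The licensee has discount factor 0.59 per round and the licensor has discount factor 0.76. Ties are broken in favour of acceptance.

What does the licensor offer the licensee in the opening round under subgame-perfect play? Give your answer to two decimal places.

Round 5 (the licensor proposes): rejection yields 0 for the licensee; the licensor offers 0 and keeps 80.
Round 4 (the licensee proposes): the licensor can get 80 next round, worth 0.76 × 80 = 60.8 now, so the licensee offers 60.8, keeping 19.2.
Round 3 (the licensor proposes): the licensee can get 19.2 next round, worth 0.59 × 19.2 = 11.328 now. The licensor offers 11.328 and keeps 80 − 11.328 = 68.672.
Round 2 (the licensee proposes): the licensor can get 68.672 next round, worth 0.76 × 68.672 = 52.19072 now. The licensee offers 52.19072 and keeps 80 − 52.19072 = 27.80928.
Round 1 (the licensor proposes): the licensee can get 27.80928 next round, worth 0.59 × 27.80928 = 16.4074752 now; the licensor offers that and keeps 63.5925248.

16.41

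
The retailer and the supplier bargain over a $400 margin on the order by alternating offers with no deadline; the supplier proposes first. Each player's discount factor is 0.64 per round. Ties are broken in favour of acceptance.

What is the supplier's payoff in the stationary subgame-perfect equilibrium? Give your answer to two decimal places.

243.90

In a stationary SPE each proposer offers the other exactly their discounted continuation value.
If the supplier keeps x when proposing and the retailer keeps y when proposing, then x = 400 − 0.64y and y = 400 − 0.64x.
Solving: x = 400(1 − 0.64) / (1 − 0.64·0.64) = 144 / 0.5904 ≈ 243.9024.
The retailer gets 400 − 243.9024 ≈ 156.0976.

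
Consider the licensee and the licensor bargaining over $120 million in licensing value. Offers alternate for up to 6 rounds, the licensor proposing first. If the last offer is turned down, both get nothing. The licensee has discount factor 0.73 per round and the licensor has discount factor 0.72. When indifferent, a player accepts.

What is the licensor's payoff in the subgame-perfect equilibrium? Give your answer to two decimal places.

Round 6 (the licensee proposes): the licensor will accept anything ≥ 0, so the licensee offers 0 and keeps 120.
Round 5 (the licensor proposes): the licensee can get 120 next round, worth 0.73 × 120 = 87.6 now, so the licensor offers 87.6, keeping 32.4.
Round 4 (the licensee proposes): the licensor can get 32.4 next round, worth 0.72 × 32.4 = 23.328 now, so the licensee offers 23.328, keeping 96.672.
Round 3 (the licensor proposes): the licensee can get 96.672 next round, worth 0.73 × 96.672 = 70.57056 now. The licensor offers 70.57056 and keeps 120 − 70.57056 = 49.42944.
Round 2 (the licensee proposes): the licensor can get 49.42944 next round, worth 0.72 × 49.42944 = 35.5891968 now. The licensee offers 35.5891968 and keeps 120 − 35.5891968 = 84.4108032.
Round 1 (the licensor proposes): the licensee can get 84.4108032 next round, worth 0.73 × 84.4108032 = 61.619886336 now, so the licensor offers 61.619886336, keeping 58.380113664.

58.38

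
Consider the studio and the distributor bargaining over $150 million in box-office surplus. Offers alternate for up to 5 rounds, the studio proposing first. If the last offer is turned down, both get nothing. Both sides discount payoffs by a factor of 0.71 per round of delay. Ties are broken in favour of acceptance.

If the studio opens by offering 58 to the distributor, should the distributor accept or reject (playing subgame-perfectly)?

Accept

Work out the distributor's continuation value if the offer is rejected.
Round 5 (the studio proposes): rejection yields 0 for the distributor; the studio offers 0 and keeps 150.
Round 4 (the distributor proposes): the studio can get 150 next round, worth 0.71 × 150 = 106.5 now; the distributor offers that and keeps 43.5.
Round 3 (the studio proposes): the distributor can get 43.5 next round, worth 0.71 × 43.5 = 30.885 now; the studio offers that and keeps 119.115.
Round 2 (the distributor proposes): the studio can get 119.115 next round, worth 0.71 × 119.115 = 84.57165 now. The distributor offers 84.57165 and keeps 150 − 84.57165 = 65.42835.
So by rejecting in round 1, the distributor gets 65.42835 next round, worth 0.71 × 65.42835 = 46.4541285 now.
Offer 58 ≥ 46.4541285, so the distributor accepts.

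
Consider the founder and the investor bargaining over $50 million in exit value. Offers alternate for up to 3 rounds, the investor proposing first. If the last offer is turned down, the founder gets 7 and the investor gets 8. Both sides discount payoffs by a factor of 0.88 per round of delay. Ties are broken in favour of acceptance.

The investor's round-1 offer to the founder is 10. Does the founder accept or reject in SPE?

Round 3 (the investor proposes): the founder gets 7 if talks fail, so the investor offers 7 and keeps 43.
Round 2 (the founder proposes): the investor can get 43 next round, worth 0.88 × 43 = 37.84 now, so the founder offers 37.84, keeping 12.16.
So by rejecting in round 1, the founder gets 12.16 next round, worth 0.88 × 12.16 = 10.7008 now.
Offer 10 < 10.7008, so the founder rejects.

Reject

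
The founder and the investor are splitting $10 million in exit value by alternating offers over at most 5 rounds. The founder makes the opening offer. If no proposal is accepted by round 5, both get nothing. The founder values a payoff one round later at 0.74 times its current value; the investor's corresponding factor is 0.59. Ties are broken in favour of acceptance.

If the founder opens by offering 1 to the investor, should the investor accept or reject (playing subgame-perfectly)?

Work out the investor's continuation value if the offer is rejected.
Round 5 (the founder proposes): rejection yields 0 for the investor; the founder offers 0 and keeps 10.
Round 4 (the investor proposes): the founder can get 10 next round, worth 0.74 × 10 = 7.4 now; the investor offers that and keeps 2.6.
Round 3 (the founder proposes): the investor can get 2.6 next round, worth 0.59 × 2.6 = 1.534 now, so the founder offers 1.534, keeping 8.466.
Round 2 (the investor proposes): the founder can get 8.466 next round, worth 0.74 × 8.466 = 6.26484 now. The investor offers 6.26484 and keeps 10 − 6.26484 = 3.73516.
So by rejecting in round 1, the investor gets 3.73516 next round, worth 0.59 × 3.73516 = 2.2037444 now.
Offer 1 < 2.2037444, so the investor rejects.

Reject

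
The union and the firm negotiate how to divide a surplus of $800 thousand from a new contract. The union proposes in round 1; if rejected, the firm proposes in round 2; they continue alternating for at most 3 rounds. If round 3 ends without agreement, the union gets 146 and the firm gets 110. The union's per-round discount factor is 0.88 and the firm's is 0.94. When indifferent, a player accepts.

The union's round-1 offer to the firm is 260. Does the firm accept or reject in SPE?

Work out the firm's continuation value if the offer is rejected.
Round 3 (the union proposes): the firm gets 110 if talks fail, so the union offers 110 and keeps 690.
Round 2 (the firm proposes): the union can get 690 next round, worth 0.88 × 690 = 607.2 now; the firm offers that and keeps 192.8.
So by rejecting in round 1, the firm gets 192.8 next round, worth 0.94 × 192.8 = 181.232 now.
Offer 260 ≥ 181.232, so the firm accepts.

Accept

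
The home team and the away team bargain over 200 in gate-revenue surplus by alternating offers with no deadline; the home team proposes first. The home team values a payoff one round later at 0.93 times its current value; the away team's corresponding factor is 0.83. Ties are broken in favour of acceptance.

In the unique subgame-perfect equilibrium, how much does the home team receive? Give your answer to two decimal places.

In a stationary SPE each proposer offers the other exactly their discounted continuation value.
If the home team keeps x when proposing and the away team keeps y when proposing, then x = 200 − 0.83y and y = 200 − 0.93x.
Solving: x = 200(1 − 0.83) / (1 − 0.93·0.83) = 34 / 0.2281 ≈ 149.0574.
The away team gets 200 − 149.0574 ≈ 50.9426.

149.06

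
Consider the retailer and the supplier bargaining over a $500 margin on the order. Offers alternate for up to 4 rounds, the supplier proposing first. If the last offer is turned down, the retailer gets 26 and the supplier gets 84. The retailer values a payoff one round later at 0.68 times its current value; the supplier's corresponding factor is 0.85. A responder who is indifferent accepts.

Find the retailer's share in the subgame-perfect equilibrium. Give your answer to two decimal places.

214.50

Round 4 (the retailer proposes): the supplier gets 84 if talks fail, so the retailer offers 84 and keeps 416.
Round 3 (the supplier proposes): the retailer can get 416 next round, worth 0.68 × 416 = 282.88 now, so the supplier offers 282.88, keeping 217.12.
Round 2 (the retailer proposes): the supplier can get 217.12 next round, worth 0.85 × 217.12 = 184.552 now, so the retailer offers 184.552, keeping 315.448.
Round 1 (the supplier proposes): the retailer can get 315.448 next round, worth 0.68 × 315.448 = 214.50464 now, so the supplier offers 214.50464, keeping 285.49536.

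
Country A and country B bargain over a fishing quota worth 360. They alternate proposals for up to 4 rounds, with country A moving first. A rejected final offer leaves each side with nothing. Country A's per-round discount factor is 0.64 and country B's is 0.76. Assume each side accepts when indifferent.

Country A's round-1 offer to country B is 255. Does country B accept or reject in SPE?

Work out country B's continuation value if the offer is rejected.
Round 4 (country B proposes): rejection yields 0 for country A; country B offers 0 and keeps 360.
Round 3 (country A proposes): country B can get 360 next round, worth 0.76 × 360 = 273.6 now. Country A offers 273.6 and keeps 360 − 273.6 = 86.4.
Round 2 (country B proposes): country A can get 86.4 next round, worth 0.64 × 86.4 = 55.296 now, so country B offers 55.296, keeping 304.704.
So by rejecting in round 1, country B gets 304.704 next round, worth 0.76 × 304.704 = 231.57504 now.
Offer 255 ≥ 231.57504, so country B accepts.

Accept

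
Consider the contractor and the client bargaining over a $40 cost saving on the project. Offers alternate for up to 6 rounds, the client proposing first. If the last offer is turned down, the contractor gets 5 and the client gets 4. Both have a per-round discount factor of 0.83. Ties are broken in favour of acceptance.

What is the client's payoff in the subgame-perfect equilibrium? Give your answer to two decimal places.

16.29

Work backward from the last round.
Round 6 (the contractor proposes): the client gets 4 if talks fail, so the contractor offers 4 and keeps 36.
Round 5 (the client proposes): the contractor can get 36 next round, worth 0.83 × 36 = 29.88 now; the client offers that and keeps 10.12.
Round 4 (the contractor proposes): the client can get 10.12 next round, worth 0.83 × 10.12 = 8.3996 now, so the contractor offers 8.3996, keeping 31.6004.
Round 3 (the client proposes): the contractor can get 31.6004 next round, worth 0.83 × 31.6004 = 26.228332 now. The client offers 26.228332 and keeps 40 − 26.228332 = 13.771668.
Round 2 (the contractor proposes): the client can get 13.771668 next round, worth 0.83 × 13.771668 = 11.43048444 now, so the contractor offers 11.43048444, keeping 28.56951556.
Round 1 (the client proposes): the contractor can get 28.56951556 next round, worth 0.83 × 28.56951556 = 23.7126979148 now; the client offers that and keeps 16.2873020852.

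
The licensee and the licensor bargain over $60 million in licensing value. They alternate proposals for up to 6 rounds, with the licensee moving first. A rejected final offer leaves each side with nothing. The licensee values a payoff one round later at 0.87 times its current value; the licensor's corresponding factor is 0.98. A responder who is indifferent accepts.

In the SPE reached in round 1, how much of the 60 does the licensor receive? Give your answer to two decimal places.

56.90

By backward induction:
Round 6 (the licensor proposes): rejection yields 0 for the licensee; the licensor offers 0 and keeps 60.
Round 5 (the licensee proposes): the licensor can get 60 next round, worth 0.98 × 60 = 58.8 now, so the licensee offers 58.8, keeping 1.2.
Round 4 (the licensor proposes): the licensee can get 1.2 next round, worth 0.87 × 1.2 = 1.044 now, so the licensor offers 1.044, keeping 58.956.
Round 3 (the licensee proposes): the licensor can get 58.956 next round, worth 0.98 × 58.956 = 57.77688 now; the licensee offers that and keeps 2.22312.
Round 2 (the licensor proposes): the licensee can get 2.22312 next round, worth 0.87 × 2.22312 = 1.9341144 now. The licensor offers 1.9341144 and keeps 60 − 1.9341144 = 58.0658856.
Round 1 (the licensee proposes): the licensor can get 58.0658856 next round, worth 0.98 × 58.0658856 = 56.904567888 now; the licensee offers that and keeps 3.095432112.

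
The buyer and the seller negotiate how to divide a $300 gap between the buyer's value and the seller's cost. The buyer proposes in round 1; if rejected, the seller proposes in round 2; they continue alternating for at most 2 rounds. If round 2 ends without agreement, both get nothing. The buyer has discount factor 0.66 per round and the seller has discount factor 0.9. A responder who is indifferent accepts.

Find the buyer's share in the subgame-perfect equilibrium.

30

Round 2 (the seller proposes): rejection yields 0 for the buyer; the seller offers 0 and keeps 300.
Round 1 (the buyer proposes): the seller can get 300 next round, worth 0.9 × 300 = 270 now, so the buyer offers 270, keeping 30.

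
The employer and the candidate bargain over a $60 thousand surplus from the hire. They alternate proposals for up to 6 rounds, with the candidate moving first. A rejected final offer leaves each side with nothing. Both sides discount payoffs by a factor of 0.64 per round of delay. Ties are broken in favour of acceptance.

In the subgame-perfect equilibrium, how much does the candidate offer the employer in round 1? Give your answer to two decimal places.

Round 6 (the employer proposes): rejection yields 0 for the candidate; the employer offers 0 and keeps 60.
Round 5 (the candidate proposes): the employer can get 60 next round, worth 0.64 × 60 = 38.4 now, so the candidate offers 38.4, keeping 21.6.
Round 4 (the employer proposes): the candidate can get 21.6 next round, worth 0.64 × 21.6 = 13.824 now, so the employer offers 13.824, keeping 46.176.
Round 3 (the candidate proposes): the employer can get 46.176 next round, worth 0.64 × 46.176 = 29.55264 now. The candidate offers 29.55264 and keeps 60 − 29.55264 = 30.44736.
Round 2 (the employer proposes): the candidate can get 30.44736 next round, worth 0.64 × 30.44736 = 19.4863104 now; the employer offers that and keeps 40.5136896.
Round 1 (the candidate proposes): the employer can get 40.5136896 next round, worth 0.64 × 40.5136896 = 25.928761344 now; the candidate offers that and keeps 34.071238656.

25.93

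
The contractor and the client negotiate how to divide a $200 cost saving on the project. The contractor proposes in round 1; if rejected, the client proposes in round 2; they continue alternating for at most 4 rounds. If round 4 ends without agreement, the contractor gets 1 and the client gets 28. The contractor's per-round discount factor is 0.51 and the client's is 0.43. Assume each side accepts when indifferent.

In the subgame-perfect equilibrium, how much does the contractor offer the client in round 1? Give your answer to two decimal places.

Round 4 (the client proposes): the contractor gets 1 if talks fail, so the client offers 1 and keeps 199.
Round 3 (the contractor proposes): the client can get 199 next round, worth 0.43 × 199 = 85.57 now; the contractor offers that and keeps 114.43.
Round 2 (the client proposes): the contractor can get 114.43 next round, worth 0.51 × 114.43 = 58.3593 now, so the client offers 58.3593, keeping 141.6407.
Round 1 (the contractor proposes): the client can get 141.6407 next round, worth 0.43 × 141.6407 = 60.905501 now. The contractor offers 60.905501 and keeps 200 − 60.905501 = 139.094499.

60.91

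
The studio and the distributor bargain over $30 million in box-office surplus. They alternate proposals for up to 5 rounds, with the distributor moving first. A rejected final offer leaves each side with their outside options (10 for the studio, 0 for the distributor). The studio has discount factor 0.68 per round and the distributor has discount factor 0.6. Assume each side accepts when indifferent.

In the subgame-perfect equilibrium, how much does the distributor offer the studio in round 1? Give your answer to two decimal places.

13.15

By backward induction:
Round 5 (the distributor proposes): the studio gets 10 if talks fail, so the distributor offers 10 and keeps 20.
Round 4 (the studio proposes): the distributor can get 20 next round, worth 0.6 × 20 = 12 now, so the studio offers 12, keeping 18.
Round 3 (the distributor proposes): the studio can get 18 next round, worth 0.68 × 18 = 12.24 now. The distributor offers 12.24 and keeps 30 − 12.24 = 17.76.
Round 2 (the studio proposes): the distributor can get 17.76 next round, worth 0.6 × 17.76 = 10.656 now, so the studio offers 10.656, keeping 19.344.
Round 1 (the distributor proposes): the studio can get 19.344 next round, worth 0.68 × 19.344 = 13.15392 now, so the distributor offers 13.15392, keeping 16.84608.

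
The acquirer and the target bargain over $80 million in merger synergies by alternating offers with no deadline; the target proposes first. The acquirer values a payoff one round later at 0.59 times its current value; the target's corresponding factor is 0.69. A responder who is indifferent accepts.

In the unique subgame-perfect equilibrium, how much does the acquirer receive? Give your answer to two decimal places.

Let x be the target's share when the target proposes and y be the acquirer's share when the acquirer proposes.
The acquirer accepts iff offered ≥ 0.59·y, so x = 80 − 0.59y. Symmetrically y = 80 − 0.69x.
Substituting: x = 80 − 0.59(80 − 0.69x), giving x(1 − 0.69·0.59) = 80(1 − 0.59).
So x = 80 × 0.41 / 0.5929 ≈ 55.3213, and the acquirer receives 80 − x ≈ 24.6787.

24.68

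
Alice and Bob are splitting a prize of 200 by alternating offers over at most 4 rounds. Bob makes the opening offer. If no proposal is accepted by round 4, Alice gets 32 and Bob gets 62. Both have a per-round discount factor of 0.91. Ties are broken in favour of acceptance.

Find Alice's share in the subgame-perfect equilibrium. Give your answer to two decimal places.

Round 4 (Alice proposes): Bob gets 62 if talks fail, so Alice offers 62 and keeps 138.
Round 3 (Bob proposes): Alice can get 138 next round, worth 0.91 × 138 = 125.58 now, so Bob offers 125.58, keeping 74.42.
Round 2 (Alice proposes): Bob can get 74.42 next round, worth 0.91 × 74.42 = 67.7222 now, so Alice offers 67.7222, keeping 132.2778.
Round 1 (Bob proposes): Alice can get 132.2778 next round, worth 0.91 × 132.2778 = 120.372798 now. Bob offers 120.372798 and keeps 200 − 120.372798 = 79.627202.

120.37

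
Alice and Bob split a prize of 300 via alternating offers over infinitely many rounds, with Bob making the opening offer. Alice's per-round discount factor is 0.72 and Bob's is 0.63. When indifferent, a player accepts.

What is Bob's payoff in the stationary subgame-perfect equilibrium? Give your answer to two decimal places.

153.73

Let x be Bob's share when Bob proposes and y be Alice's share when Alice proposes.
Alice accepts iff offered ≥ 0.72·y, so x = 300 − 0.72y. Symmetrically y = 300 − 0.63x.
Substituting: x = 300 − 0.72(300 − 0.63x), giving x(1 − 0.63·0.72) = 300(1 − 0.72).
So x = 300 × 0.28 / 0.5464 ≈ 153.7335, and Alice receives 300 − x ≈ 146.2665.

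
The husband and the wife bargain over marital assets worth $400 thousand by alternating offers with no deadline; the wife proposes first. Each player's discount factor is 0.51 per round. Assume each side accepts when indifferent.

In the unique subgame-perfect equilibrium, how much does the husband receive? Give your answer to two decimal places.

When the wife proposes, the husband accepts any offer worth at least 0.51 times what the husband would get by proposing next round; and vice versa.
This gives x = 400 − 0.51y and y = 400 − 0.51x, where x and y are each side's share when it proposes.
Hence (1 − 0.51·0.51)x = 400(1 − 0.51), i.e. 0.7399·x = 196.
x ≈ 264.9007; the husband's share is 400 − x ≈ 135.0993.

135.10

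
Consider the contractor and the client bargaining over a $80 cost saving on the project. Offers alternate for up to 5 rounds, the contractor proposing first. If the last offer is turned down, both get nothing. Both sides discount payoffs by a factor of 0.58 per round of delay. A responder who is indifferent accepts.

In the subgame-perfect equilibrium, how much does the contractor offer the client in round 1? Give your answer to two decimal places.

26.04

Solve by backward induction from round 5.
Round 5 (the contractor proposes): rejection yields 0 for the client; the contractor offers 0 and keeps 80.
Round 4 (the client proposes): the contractor can get 80 next round, worth 0.58 × 80 = 46.4 now, so the client offers 46.4, keeping 33.6.
Round 3 (the contractor proposes): the client can get 33.6 next round, worth 0.58 × 33.6 = 19.488 now. The contractor offers 19.488 and keeps 80 − 19.488 = 60.512.
Round 2 (the client proposes): the contractor can get 60.512 next round, worth 0.58 × 60.512 = 35.09696 now, so the client offers 35.09696, keeping 44.90304.
Round 1 (the contractor proposes): the client can get 44.90304 next round, worth 0.58 × 44.90304 = 26.0437632 now. The contractor offers 26.0437632 and keeps 80 − 26.0437632 = 53.9562368.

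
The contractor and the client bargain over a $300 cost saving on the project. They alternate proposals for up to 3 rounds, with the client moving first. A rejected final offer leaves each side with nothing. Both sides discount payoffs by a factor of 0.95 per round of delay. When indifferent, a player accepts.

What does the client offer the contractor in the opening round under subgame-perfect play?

14.25

Round 3 (the client proposes): the contractor will accept anything ≥ 0, so the client offers 0 and keeps 300.
Round 2 (the contractor proposes): the client can get 300 next round, worth 0.95 × 300 = 285 now, so the contractor offers 285, keeping 15.
Round 1 (the client proposes): the contractor can get 15 next round, worth 0.95 × 15 = 14.25 now; the client offers that and keeps 285.75.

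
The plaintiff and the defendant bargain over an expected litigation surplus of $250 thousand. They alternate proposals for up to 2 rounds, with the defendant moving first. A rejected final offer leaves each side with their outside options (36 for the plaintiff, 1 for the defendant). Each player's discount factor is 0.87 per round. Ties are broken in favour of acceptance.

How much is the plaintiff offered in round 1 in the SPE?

Round 2 (the plaintiff proposes): the defendant gets 1 if talks fail, so the plaintiff offers 1 and keeps 249.
Round 1 (the defendant proposes): the plaintiff can get 249 next round, worth 0.87 × 249 = 216.63 now, so the defendant offers 216.63, keeping 33.37.

216.63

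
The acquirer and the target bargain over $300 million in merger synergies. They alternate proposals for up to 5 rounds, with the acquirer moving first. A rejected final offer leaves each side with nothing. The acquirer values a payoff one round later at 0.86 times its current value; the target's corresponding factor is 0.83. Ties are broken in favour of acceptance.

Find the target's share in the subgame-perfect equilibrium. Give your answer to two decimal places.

59.74

Work backward from the last round.
Round 5 (the acquirer proposes): rejection yields 0 for the target; the acquirer offers 0 and keeps 300.
Round 4 (the target proposes): the acquirer can get 300 next round, worth 0.86 × 300 = 258 now, so the target offers 258, keeping 42.
Round 3 (the acquirer proposes): the target can get 42 next round, worth 0.83 × 42 = 34.86 now. The acquirer offers 34.86 and keeps 300 − 34.86 = 265.14.
Round 2 (the target proposes): the acquirer can get 265.14 next round, worth 0.86 × 265.14 = 228.0204 now. The target offers 228.0204 and keeps 300 − 228.0204 = 71.9796.
Round 1 (the acquirer proposes): the target can get 71.9796 next round, worth 0.83 × 71.9796 = 59.743068 now. The acquirer offers 59.743068 and keeps 300 − 59.743068 = 240.256932.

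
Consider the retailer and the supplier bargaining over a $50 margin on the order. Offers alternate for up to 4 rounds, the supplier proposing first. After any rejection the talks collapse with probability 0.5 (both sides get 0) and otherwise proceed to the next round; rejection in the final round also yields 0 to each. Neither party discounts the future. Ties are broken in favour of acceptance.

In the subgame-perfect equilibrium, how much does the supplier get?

Round 4 (the retailer proposes): the supplier will accept anything ≥ 0, so the retailer offers 0 and keeps 50.
Round 3 (the supplier proposes): rejecting gives the retailer an expected 0.5 × 50 = 25; the supplier offers that and keeps 25.
Round 2 (the retailer proposes): rejecting gives the supplier an expected 0.5 × 25 = 12.5. The retailer offers 12.5 and keeps 50 − 12.5 = 37.5.
Round 1 (the supplier proposes): rejecting gives the retailer an expected 0.5 × 37.5 = 18.75. The supplier offers 18.75 and keeps 50 − 18.75 = 31.25.

31.25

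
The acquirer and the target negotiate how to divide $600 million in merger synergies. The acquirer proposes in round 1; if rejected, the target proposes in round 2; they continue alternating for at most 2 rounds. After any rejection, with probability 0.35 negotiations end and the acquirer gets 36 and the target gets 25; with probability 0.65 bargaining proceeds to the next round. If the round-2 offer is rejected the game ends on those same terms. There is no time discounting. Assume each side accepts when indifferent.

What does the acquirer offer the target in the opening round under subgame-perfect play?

Round 2 (the target proposes): the acquirer gets 36 if talks fail, so the target offers 36 and keeps 564.
Round 1 (the acquirer proposes): rejecting gives the target an expected 0.65 × 564 + 0.35 × 25 = 375.35; the acquirer offers that and keeps 224.65.

375.35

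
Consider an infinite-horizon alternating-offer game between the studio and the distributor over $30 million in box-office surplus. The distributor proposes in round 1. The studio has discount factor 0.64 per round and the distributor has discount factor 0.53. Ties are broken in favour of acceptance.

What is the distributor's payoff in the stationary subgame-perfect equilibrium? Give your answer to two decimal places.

Let x be the distributor's share when the distributor proposes and y be the studio's share when the studio proposes.
The studio accepts iff offered ≥ 0.64·y, so x = 30 − 0.64y. Symmetrically y = 30 − 0.53x.
Substituting: x = 30 − 0.64(30 − 0.53x), giving x(1 − 0.53·0.64) = 30(1 − 0.64).
So x = 30 × 0.36 / 0.6608 ≈ 16.3438, and the studio receives 30 − x ≈ 13.6562.

16.34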